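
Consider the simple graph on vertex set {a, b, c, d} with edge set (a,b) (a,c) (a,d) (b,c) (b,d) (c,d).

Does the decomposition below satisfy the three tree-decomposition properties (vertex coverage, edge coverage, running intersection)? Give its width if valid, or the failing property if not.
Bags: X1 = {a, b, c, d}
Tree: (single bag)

Yes; width 3.

Every vertex of G appears in some bag (union = {a, b, c, d}); every edge is covered by a bag; and for each vertex v the set of bags containing v is connected in the bag tree. The decomposition is therefore valid. The largest bag has 4 vertices, so the width is 3.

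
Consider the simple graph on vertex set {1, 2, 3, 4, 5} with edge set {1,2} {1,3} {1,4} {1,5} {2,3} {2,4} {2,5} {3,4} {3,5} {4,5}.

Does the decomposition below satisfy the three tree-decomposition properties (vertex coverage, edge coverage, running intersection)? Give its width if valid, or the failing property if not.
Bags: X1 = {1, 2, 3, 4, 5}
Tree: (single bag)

Every vertex of G appears in some bag (union = {1, 2, 3, 4, 5}); every edge is covered by a bag; and for each vertex v the set of bags containing v is connected in the bag tree. The decomposition is therefore valid. The largest bag has 5 vertices, so the width is 4.

Yes; width 4.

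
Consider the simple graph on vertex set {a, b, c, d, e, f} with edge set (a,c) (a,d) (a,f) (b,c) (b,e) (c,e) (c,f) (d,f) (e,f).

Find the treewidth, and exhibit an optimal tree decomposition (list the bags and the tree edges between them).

The largest bag has 3 vertices, giving width 2; this decomposition certifies tw(G) ≤ 2. On the other hand G contains the 3-clique {a, d, f}. A clique must lie in a single bag of any decomposition, so no decomposition can have width below 2. Combining the bounds, tw(G) = 2.

Treewidth 2.
One optimal decomposition is:
Bags: B1 = {b, c, e}  B2 = {c, e, f}  B3 = {a, c, f}  B4 = {a, d, f}
Tree: B1–B2, B2–B3, B3–B4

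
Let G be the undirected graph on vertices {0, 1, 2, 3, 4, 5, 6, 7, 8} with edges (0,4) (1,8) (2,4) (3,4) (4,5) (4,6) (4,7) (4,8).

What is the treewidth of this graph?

A width-1 tree decomposition is:
Bags: B1 = {4, 8}  B2 = {0, 4}  B3 = {1, 8}  B4 = {2, 4}  B5 = {3, 4}  B6 = {4, 7}  B7 = {4, 5}  B8 = {4, 6}
Tree: B1–B2, B1–B3, B2–B4, B2–B5, B2–B6, B6–B7, B1–B8
Every bag has size at most 2, so the width is 2 − 1 = 1 and tw(G) ≤ 1. Since G has at least one edge (e.g. 8–4), it is not an edgeless graph, so tw(G) ≥ 1. The upper and lower bounds meet at 1, so that is the treewidth.

1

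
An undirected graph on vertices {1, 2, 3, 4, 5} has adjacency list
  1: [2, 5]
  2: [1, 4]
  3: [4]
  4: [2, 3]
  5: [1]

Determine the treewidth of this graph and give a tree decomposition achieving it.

Every bag has size at most 2, so the width is 2 − 1 = 1 and tw(G) ≤ 1. Since G has at least one edge (e.g. 4–3), it is not an edgeless graph, so tw(G) ≥ 1. Hence tw(G) = 1 exactly.

Treewidth 1.
One optimal decomposition is:
Bags: B1 = {3, 4}  B2 = {2, 4}  B3 = {1, 2}  B4 = {1, 5}
Tree: B1–B2, B2–B3, B3–B4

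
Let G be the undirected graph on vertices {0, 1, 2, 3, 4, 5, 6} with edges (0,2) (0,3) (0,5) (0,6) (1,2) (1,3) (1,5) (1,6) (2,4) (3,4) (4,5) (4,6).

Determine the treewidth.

A width-3 tree decomposition is:
Bags: B1 = {0, 1, 4, 5}  B2 = {0, 1, 3, 4}  B3 = {0, 1, 4, 6}  B4 = {0, 1, 2, 4}
Tree: B1–B2, B2–B3, B3–B4
Each bag holds 4 vertices, so the decomposition has width 3, which upper-bounds the treewidth. For the lower bound: the 4 vertex sets {1,5}, {3,4}, {0}, {6} are disjoint, each induces a connected subgraph, and every pair is joined by at least one edge of G. Contracting each set to a single vertex therefore yields K_{4} as a minor, and since treewidth is minor-monotone, tw(G) ≥ tw(K_{4}) = 3. Therefore the treewidth is 3.

3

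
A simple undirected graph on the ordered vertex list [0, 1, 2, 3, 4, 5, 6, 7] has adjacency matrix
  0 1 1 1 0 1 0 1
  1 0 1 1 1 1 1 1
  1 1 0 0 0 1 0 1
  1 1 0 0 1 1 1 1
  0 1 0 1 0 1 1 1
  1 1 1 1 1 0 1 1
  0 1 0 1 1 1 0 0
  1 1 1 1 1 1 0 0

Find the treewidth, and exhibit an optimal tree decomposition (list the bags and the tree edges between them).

Each bag holds 5 vertices, so the decomposition has width 4, which upper-bounds the treewidth. For the lower bound, the 5 vertices {0, 1, 2, 5, 7} are pairwise adjacent, and any tree decomposition puts a clique entirely inside one bag — forcing width ≥ 4. Combining the bounds, tw(G) = 4.

Treewidth 4.
Bags: B1 = {1, 3, 4, 5, 6}  B2 = {1, 3, 4, 5, 7}  B3 = {0, 1, 3, 5, 7}  B4 = {0, 1, 2, 5, 7}
Tree: B1–B2, B2–B3, B3–B4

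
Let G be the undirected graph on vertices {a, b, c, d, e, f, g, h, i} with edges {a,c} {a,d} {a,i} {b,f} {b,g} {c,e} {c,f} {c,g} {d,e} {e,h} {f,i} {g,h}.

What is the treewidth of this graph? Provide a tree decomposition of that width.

Treewidth 3.
Bags: B1 = {a, d, e, i}  B2 = {a, c, e, i}  B3 = {c, e, f, i}  B4 = {c, e, f, h}  B5 = {c, f, g, h}  B6 = {b, f, g, h}
Tree: B1–B2, B2–B3, B3–B4, B4–B5, B5–B6

The largest bag has 4 vertices, giving width 3; this decomposition certifies tw(G) ≤ 3. For the lower bound: the 4 vertex sets {a,d,i}, {e}, {c}, {b,f,g,h} are disjoint, each induces a connected subgraph, and every pair is joined by at least one edge of G. Contracting each set to a single vertex therefore yields K_{4} as a minor, and since treewidth is minor-monotone, tw(G) ≥ tw(K_{4}) = 3. Hence tw(G) = 3 exactly.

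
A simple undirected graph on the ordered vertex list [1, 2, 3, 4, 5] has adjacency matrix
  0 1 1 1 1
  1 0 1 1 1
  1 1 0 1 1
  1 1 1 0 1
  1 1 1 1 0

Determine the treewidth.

A width-4 tree decomposition is:
Bags: B1 = {1, 2, 3, 4, 5}
Tree: (single bag)
With just one bag of size 5, the width is 5 − 1 = 4, so tw(G) ≤ 4. On the other hand G contains the 5-clique {1, 2, 3, 4, 5}. A clique must lie in a single bag of any decomposition, so no decomposition can have width below 4. Hence tw(G) = 4 exactly.

4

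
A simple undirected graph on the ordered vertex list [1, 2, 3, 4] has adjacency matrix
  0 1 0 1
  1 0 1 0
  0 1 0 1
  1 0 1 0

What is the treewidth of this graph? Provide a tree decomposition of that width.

Each bag holds 3 vertices, so the decomposition has width 2, which upper-bounds the treewidth. Since 1–2–3–4–1 is a cycle in G, G is not acyclic. Forests are exactly the graphs of treewidth ≤ 1, so tw(G) ≥ 2. The upper and lower bounds meet at 2, so that is the treewidth.

Treewidth 2.
One such decomposition:
Bags: B1 = {1, 2, 3}  B2 = {1, 3, 4}
Tree: B1–B2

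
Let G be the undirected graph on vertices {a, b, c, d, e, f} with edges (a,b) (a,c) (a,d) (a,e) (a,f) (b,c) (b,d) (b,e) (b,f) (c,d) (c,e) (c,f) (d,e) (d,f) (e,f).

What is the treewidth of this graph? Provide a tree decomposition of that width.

A single bag containing all 6 vertices is trivially a valid decomposition of width 5. On the other hand G contains the 6-clique {a, b, c, d, e, f}. A clique must lie in a single bag of any decomposition, so no decomposition can have width below 5. Combining the bounds, tw(G) = 5.

Treewidth 5.
One optimal decomposition is:
Bags: B1 = {a, b, c, d, e, f}
Tree: (single bag)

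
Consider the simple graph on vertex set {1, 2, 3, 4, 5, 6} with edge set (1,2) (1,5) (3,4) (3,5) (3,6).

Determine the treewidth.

A width-1 tree decomposition is:
Bags: B1 = {3, 4}  B2 = {3, 5}  B3 = {1, 5}  B4 = {3, 6}  B5 = {1, 2}
Tree: B1–B2, B2–B3, B1–B4, B3–B5
Every bag has size at most 2, so the width is 2 − 1 = 1 and tw(G) ≤ 1. Any graph with an edge has treewidth ≥ 1, and G has the edge 4–3. The upper and lower bounds meet at 1, so that is the treewidth.

1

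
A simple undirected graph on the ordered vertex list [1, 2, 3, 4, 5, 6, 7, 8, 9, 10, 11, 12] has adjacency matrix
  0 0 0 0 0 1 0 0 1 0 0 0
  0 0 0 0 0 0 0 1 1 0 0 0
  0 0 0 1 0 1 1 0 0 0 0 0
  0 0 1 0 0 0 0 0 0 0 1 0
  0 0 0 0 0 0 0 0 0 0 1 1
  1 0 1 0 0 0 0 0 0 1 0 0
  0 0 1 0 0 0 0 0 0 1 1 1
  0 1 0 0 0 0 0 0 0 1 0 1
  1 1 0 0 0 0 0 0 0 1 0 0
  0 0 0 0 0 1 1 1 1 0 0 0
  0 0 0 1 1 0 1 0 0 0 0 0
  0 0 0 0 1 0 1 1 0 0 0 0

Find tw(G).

A width-3 tree decomposition is:
Bags: B1 = {4, 5, 11, 12}  B2 = {4, 7, 11, 12}  B3 = {3, 4, 7, 12}  B4 = {3, 7, 8, 12}  B5 = {3, 7, 8, 10}  B6 = {3, 6, 8, 10}  B7 = {2, 6, 8, 10}  B8 = {2, 6, 9, 10}  B9 = {1, 2, 6, 9}
Tree: B1–B2, B2–B3, B3–B4, B4–B5, B5–B6, B6–B7, B7–B8, B8–B9
Every bag has size at most 4, so the width is 4 − 1 = 3 and tw(G) ≤ 3. For the lower bound: the 4 vertex sets {4,5,11}, {12}, {7}, {3,6,8,10} are disjoint, each induces a connected subgraph, and every pair is joined by at least one edge of G. Contracting each set to a single vertex therefore yields K_{4} as a minor, and since treewidth is minor-monotone, tw(G) ≥ tw(K_{4}) = 3. The upper and lower bounds meet at 3, so that is the treewidth.

3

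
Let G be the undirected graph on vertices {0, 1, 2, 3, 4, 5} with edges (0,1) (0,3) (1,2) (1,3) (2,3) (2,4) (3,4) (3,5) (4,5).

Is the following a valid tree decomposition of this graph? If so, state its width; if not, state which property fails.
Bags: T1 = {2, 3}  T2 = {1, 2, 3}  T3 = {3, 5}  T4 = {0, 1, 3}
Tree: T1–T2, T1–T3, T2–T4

A tree decomposition must satisfy three properties: every vertex lies in some bag; for every edge, both endpoints lie together in some bag; and for every vertex, the bags containing it form a connected subtree. Here vertex 4 appears in no bag, so the decomposition is invalid.

No — vertex 4 appears in no bag.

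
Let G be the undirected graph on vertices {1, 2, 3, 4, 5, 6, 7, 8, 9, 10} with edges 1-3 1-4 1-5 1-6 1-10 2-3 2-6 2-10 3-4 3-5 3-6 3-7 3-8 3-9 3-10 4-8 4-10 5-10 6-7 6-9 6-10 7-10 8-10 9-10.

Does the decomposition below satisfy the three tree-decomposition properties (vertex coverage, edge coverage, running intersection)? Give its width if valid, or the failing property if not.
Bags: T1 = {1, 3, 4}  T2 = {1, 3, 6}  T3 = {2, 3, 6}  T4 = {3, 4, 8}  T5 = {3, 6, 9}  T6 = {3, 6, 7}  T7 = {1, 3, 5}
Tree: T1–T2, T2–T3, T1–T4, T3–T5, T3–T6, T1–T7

No — vertex 10 appears in no bag.

A tree decomposition must satisfy three properties: every vertex lies in some bag; for every edge, both endpoints lie together in some bag; and for every vertex, the bags containing it form a connected subtree. Here vertex 10 appears in no bag, so the decomposition is invalid.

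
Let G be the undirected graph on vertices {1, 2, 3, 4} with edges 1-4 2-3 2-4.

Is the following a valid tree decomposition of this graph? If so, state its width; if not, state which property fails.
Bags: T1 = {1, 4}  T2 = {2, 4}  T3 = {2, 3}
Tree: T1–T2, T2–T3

Every vertex of G appears in some bag (union = {1, 2, 3, 4}); every edge is covered by a bag; and for each vertex v the set of bags containing v is connected in the bag tree. The decomposition is therefore valid. The largest bag has 2 vertices, so the width is 1.

Yes; width 1.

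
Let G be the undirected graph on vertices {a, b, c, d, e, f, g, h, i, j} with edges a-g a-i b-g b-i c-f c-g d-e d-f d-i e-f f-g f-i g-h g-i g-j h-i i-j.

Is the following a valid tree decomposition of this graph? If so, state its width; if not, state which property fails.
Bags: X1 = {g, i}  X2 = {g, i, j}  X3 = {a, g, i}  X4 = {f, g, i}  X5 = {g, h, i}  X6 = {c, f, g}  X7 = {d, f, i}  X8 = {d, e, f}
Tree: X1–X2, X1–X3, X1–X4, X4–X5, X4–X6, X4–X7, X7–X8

No — vertex b appears in no bag.

A tree decomposition must satisfy three properties: every vertex lies in some bag; for every edge, both endpoints lie together in some bag; and for every vertex, the bags containing it form a connected subtree. Here vertex b appears in no bag, so the decomposition is invalid.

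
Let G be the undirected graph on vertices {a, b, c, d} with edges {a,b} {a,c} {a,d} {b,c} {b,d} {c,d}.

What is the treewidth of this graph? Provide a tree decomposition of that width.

A single bag containing all 4 vertices is trivially a valid decomposition of width 3. On the other hand G contains the 4-clique {a, b, c, d}. A clique must lie in a single bag of any decomposition, so no decomposition can have width below 3. The upper and lower bounds meet at 3, so that is the treewidth.

Treewidth 3.
One optimal decomposition is:
Bags: B1 = {a, b, c, d}
Tree: (single bag)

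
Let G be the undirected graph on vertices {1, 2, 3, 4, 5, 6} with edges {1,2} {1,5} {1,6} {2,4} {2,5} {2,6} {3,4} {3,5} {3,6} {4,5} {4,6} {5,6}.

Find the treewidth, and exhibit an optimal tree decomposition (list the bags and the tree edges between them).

Every bag has size at most 4, so the width is 4 − 1 = 3 and tw(G) ≤ 3. Conversely, {1, 2, 5, 6} is a clique of size 4, and the vertices of any clique must share a bag in every tree decomposition; so some bag has ≥ 4 vertices and tw(G) ≥ 3. Hence tw(G) = 3 exactly.

Treewidth 3.
One optimal decomposition is:
Bags: B1 = {1, 2, 5, 6}  B2 = {2, 4, 5, 6}  B3 = {3, 4, 5, 6}
Tree: B1–B2, B2–B3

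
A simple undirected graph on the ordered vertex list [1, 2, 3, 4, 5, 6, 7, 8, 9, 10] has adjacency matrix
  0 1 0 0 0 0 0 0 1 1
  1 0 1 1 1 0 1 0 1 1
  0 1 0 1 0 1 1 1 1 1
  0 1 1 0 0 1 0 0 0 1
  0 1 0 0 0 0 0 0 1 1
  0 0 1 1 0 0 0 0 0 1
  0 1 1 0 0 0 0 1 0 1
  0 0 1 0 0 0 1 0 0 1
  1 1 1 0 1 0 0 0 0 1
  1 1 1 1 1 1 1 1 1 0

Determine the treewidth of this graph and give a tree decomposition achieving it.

Every bag has size at most 4, so the width is 4 − 1 = 3 and tw(G) ≤ 3. For the lower bound, the 4 vertices {3, 7, 8, 10} are pairwise adjacent, and any tree decomposition puts a clique entirely inside one bag — forcing width ≥ 3. The upper and lower bounds meet at 3, so that is the treewidth.

Treewidth 3.
One such decomposition:
Bags: B1 = {2, 3, 7, 10}  B2 = {2, 3, 9, 10}  B3 = {3, 7, 8, 10}  B4 = {2, 5, 9, 10}  B5 = {2, 3, 4, 10}  B6 = {1, 2, 9, 10}  B7 = {3, 4, 6, 10}
Tree: B1–B2, B1–B3, B2–B4, B1–B5, B2–B6, B5–B7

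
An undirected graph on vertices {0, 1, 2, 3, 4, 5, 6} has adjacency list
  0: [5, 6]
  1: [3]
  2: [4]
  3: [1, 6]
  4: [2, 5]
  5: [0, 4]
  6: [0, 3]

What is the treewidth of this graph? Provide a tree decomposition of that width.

Every bag has size at most 2, so the width is 2 − 1 = 1 and tw(G) ≤ 1. Any graph with an edge has treewidth ≥ 1, and G has the edge 1–3. Hence tw(G) = 1 exactly.

Treewidth 1.
One optimal decomposition is:
Bags: B1 = {1, 3}  B2 = {3, 6}  B3 = {0, 6}  B4 = {0, 5}  B5 = {4, 5}  B6 = {2, 4}
Tree: B1–B2, B2–B3, B3–B4, B4–B5, B5–B6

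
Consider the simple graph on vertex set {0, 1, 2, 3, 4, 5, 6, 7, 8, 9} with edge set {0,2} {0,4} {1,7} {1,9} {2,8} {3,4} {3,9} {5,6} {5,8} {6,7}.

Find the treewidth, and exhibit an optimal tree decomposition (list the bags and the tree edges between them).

Treewidth 2.
Bags: B1 = {0, 2, 8}  B2 = {0, 5, 8}  B3 = {0, 5, 6}  B4 = {0, 6, 7}  B5 = {0, 1, 7}  B6 = {0, 1, 9}  B7 = {0, 3, 9}  B8 = {0, 3, 4}
Tree: B1–B2, B2–B3, B3–B4, B4–B5, B5–B6, B6–B7, B7–B8

The largest bag has 3 vertices, giving width 2; this decomposition certifies tw(G) ≤ 2. For the lower bound, G contains the cycle 0–2–8–5–6–7–1–9–3–4–0, so G is not a forest; only forests have treewidth ≤ 1, hence tw(G) ≥ 2. The upper and lower bounds meet at 2, so that is the treewidth.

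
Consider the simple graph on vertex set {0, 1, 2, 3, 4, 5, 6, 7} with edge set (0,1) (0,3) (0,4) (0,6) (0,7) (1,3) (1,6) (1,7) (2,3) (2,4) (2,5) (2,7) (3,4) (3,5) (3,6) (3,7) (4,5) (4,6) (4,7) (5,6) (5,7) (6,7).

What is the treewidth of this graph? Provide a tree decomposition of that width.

Treewidth 4.
Bags: B1 = {2, 3, 4, 5, 7}  B2 = {3, 4, 5, 6, 7}  B3 = {0, 3, 4, 6, 7}  B4 = {0, 1, 3, 6, 7}
Tree: B1–B2, B2–B3, B3–B4

The largest bag has 5 vertices, giving width 4; this decomposition certifies tw(G) ≤ 4. On the other hand G contains the 5-clique {0, 1, 3, 6, 7}. A clique must lie in a single bag of any decomposition, so no decomposition can have width below 4. Combining the bounds, tw(G) = 4.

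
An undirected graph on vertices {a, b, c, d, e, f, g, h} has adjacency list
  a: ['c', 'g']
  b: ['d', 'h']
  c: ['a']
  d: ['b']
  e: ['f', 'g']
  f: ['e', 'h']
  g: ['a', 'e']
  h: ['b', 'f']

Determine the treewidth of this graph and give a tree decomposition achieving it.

Each bag holds 2 vertices, so the decomposition has width 1, which upper-bounds the treewidth. Any graph with an edge has treewidth ≥ 1, and G has the edge d–b. Combining the bounds, tw(G) = 1.

Treewidth 1.
One such decomposition:
Bags: B1 = {b, d}  B2 = {b, h}  B3 = {f, h}  B4 = {e, f}  B5 = {e, g}  B6 = {a, g}  B7 = {a, c}
Tree: B1–B2, B2–B3, B3–B4, B4–B5, B5–B6, B6–B7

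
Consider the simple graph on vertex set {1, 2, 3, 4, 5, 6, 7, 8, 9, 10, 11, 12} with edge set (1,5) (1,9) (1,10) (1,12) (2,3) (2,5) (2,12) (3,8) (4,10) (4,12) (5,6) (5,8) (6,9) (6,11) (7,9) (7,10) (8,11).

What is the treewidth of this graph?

3

A width-3 tree decomposition is:
Bags: B1 = {2, 3, 8, 11}  B2 = {2, 5, 8, 11}  B3 = {2, 5, 6, 11}  B4 = {2, 5, 6, 12}  B5 = {1, 5, 6, 12}  B6 = {1, 6, 9, 12}  B7 = {1, 4, 9, 12}  B8 = {1, 4, 9, 10}  B9 = {4, 7, 9, 10}
Tree: B1–B2, B2–B3, B3–B4, B4–B5, B5–B6, B6–B7, B7–B8, B8–B9
Each bag holds 4 vertices, so the decomposition has width 3, which upper-bounds the treewidth. For the lower bound: the 4 vertex sets {3,8,11}, {2}, {5}, {1,6,9,12} are disjoint, each induces a connected subgraph, and every pair is joined by at least one edge of G. Contracting each set to a single vertex therefore yields K_{4} as a minor, and since treewidth is minor-monotone, tw(G) ≥ tw(K_{4}) = 3. The upper and lower bounds meet at 3, so that is the treewidth.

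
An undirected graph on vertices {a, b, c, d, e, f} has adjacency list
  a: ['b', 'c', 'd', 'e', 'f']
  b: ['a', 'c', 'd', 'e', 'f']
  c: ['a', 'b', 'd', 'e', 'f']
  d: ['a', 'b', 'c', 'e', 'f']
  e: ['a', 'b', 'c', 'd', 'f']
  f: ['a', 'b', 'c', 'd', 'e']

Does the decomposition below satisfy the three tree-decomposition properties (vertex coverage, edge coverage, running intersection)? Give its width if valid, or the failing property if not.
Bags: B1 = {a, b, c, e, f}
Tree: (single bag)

A tree decomposition must satisfy three properties: every vertex lies in some bag; for every edge, both endpoints lie together in some bag; and for every vertex, the bags containing it form a connected subtree. Here vertex d appears in no bag, so the decomposition is invalid.

No — vertex d appears in no bag.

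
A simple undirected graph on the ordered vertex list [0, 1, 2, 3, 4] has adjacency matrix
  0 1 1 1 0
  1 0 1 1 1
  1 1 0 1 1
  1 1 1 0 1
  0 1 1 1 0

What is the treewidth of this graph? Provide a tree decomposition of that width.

Each bag holds 4 vertices, so the decomposition has width 3, which upper-bounds the treewidth. Conversely, {0, 1, 2, 3} is a clique of size 4, and the vertices of any clique must share a bag in every tree decomposition; so some bag has ≥ 4 vertices and tw(G) ≥ 3. The upper and lower bounds meet at 3, so that is the treewidth.

Treewidth 3.
One such decomposition:
Bags: B1 = {0, 1, 2, 3}  B2 = {1, 2, 3, 4}
Tree: B1–B2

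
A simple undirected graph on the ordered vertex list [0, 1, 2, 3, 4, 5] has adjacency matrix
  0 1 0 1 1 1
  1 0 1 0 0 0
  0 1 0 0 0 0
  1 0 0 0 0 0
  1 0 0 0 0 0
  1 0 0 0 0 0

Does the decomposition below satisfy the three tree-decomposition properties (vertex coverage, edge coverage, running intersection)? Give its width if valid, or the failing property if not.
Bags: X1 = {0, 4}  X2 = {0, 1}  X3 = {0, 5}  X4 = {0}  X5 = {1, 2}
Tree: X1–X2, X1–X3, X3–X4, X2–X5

A tree decomposition must satisfy three properties: every vertex lies in some bag; for every edge, both endpoints lie together in some bag; and for every vertex, the bags containing it form a connected subtree. Here vertex 3 appears in no bag, so the decomposition is invalid.

No — vertex 3 appears in no bag.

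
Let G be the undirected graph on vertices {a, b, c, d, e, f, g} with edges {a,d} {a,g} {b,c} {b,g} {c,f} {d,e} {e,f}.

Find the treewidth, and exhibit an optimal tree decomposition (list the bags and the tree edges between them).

The largest bag has 3 vertices, giving width 2; this decomposition certifies tw(G) ≤ 2. For the lower bound, G contains the cycle f–c–b–g–a–d–e–f, so G is not a forest; only forests have treewidth ≤ 1, hence tw(G) ≥ 2. The upper and lower bounds meet at 2, so that is the treewidth.

Treewidth 2.
One optimal decomposition is:
Bags: B1 = {b, c, f}  B2 = {b, f, g}  B3 = {a, f, g}  B4 = {a, d, f}  B5 = {d, e, f}
Tree: B1–B2, B2–B3, B3–B4, B4–B5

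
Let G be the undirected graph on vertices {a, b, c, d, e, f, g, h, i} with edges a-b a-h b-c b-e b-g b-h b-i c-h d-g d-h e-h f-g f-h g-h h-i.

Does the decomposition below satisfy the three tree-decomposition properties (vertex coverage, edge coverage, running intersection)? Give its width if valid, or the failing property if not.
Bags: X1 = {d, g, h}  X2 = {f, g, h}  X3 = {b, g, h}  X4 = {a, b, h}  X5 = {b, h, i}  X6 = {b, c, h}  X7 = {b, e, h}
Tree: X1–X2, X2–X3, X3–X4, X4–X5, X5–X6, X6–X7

Vertex coverage: the bags together contain {a, b, c, d, e, f, g, h, i}, the full vertex set. Edge coverage: each edge of G has both endpoints in at least one bag. Running intersection: for every vertex, the bags containing it form a connected subtree. All three properties hold, so this is a valid tree decomposition of width max|bag| − 1 = 2, and hence tw(G) ≤ 2.

Yes; width 2.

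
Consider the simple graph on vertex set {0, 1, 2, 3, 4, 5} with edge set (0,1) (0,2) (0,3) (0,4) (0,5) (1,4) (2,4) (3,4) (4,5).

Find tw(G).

A width-2 tree decomposition is:
Bags: B1 = {0, 3, 4}  B2 = {0, 2, 4}  B3 = {0, 4, 5}  B4 = {0, 1, 4}
Tree: B1–B2, B2–B3, B3–B4
Each bag holds 3 vertices, so the decomposition has width 2, which upper-bounds the treewidth. For the lower bound, the 3 vertices {0, 1, 4} are pairwise adjacent, and any tree decomposition puts a clique entirely inside one bag — forcing width ≥ 2. Combining the bounds, tw(G) = 2.

2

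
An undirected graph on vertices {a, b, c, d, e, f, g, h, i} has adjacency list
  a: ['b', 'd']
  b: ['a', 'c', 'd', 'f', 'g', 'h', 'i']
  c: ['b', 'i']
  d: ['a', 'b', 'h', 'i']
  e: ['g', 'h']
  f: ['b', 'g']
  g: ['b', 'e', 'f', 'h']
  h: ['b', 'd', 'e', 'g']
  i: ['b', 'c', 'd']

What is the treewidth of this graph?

A width-2 tree decomposition is:
Bags: B1 = {b, d, h}  B2 = {b, d, i}  B3 = {b, g, h}  B4 = {e, g, h}  B5 = {b, c, i}  B6 = {a, b, d}  B7 = {b, f, g}
Tree: B1–B2, B1–B3, B3–B4, B2–B5, B1–B6, B3–B7
Every bag has size at most 3, so the width is 3 − 1 = 2 and tw(G) ≤ 2. On the other hand G contains the 3-clique {e, g, h}. A clique must lie in a single bag of any decomposition, so no decomposition can have width below 2. Combining the bounds, tw(G) = 2.

2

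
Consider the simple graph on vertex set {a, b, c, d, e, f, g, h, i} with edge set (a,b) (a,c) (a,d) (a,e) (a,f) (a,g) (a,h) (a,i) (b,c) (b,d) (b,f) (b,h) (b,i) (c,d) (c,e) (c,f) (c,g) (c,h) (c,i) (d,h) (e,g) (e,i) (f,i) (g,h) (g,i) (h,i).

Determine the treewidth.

A width-4 tree decomposition is:
Bags: B1 = {a, c, e, g, i}  B2 = {a, c, g, h, i}  B3 = {a, b, c, h, i}  B4 = {a, b, c, d, h}  B5 = {a, b, c, f, i}
Tree: B1–B2, B2–B3, B3–B4, B3–B5
Every bag has size at most 5, so the width is 5 − 1 = 4 and tw(G) ≤ 4. Conversely, {a, b, c, d, h} is a clique of size 5, and the vertices of any clique must share a bag in every tree decomposition; so some bag has ≥ 5 vertices and tw(G) ≥ 4. Therefore the treewidth is 4.

4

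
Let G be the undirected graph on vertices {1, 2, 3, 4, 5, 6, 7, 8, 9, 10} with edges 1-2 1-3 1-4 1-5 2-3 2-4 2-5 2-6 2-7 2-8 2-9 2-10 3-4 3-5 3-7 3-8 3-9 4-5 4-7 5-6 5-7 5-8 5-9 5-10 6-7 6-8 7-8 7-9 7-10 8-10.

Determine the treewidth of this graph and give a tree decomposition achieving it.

Treewidth 4.
Bags: B1 = {2, 3, 5, 7, 8}  B2 = {2, 5, 7, 8, 10}  B3 = {2, 3, 5, 7, 9}  B4 = {2, 3, 4, 5, 7}  B5 = {2, 5, 6, 7, 8}  B6 = {1, 2, 3, 4, 5}
Tree: B1–B2, B1–B3, B1–B4, B2–B5, B4–B6

Each bag holds 5 vertices, so the decomposition has width 4, which upper-bounds the treewidth. Conversely, {1, 2, 3, 4, 5} is a clique of size 5, and the vertices of any clique must share a bag in every tree decomposition; so some bag has ≥ 5 vertices and tw(G) ≥ 4. The upper and lower bounds meet at 4, so that is the treewidth.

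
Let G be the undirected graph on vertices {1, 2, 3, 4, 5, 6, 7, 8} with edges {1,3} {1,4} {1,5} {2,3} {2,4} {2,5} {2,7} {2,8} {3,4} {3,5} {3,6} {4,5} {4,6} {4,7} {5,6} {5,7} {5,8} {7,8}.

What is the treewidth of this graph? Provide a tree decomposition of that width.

Every bag has size at most 4, so the width is 4 − 1 = 3 and tw(G) ≤ 3. On the other hand G contains the 4-clique {2, 5, 7, 8}. A clique must lie in a single bag of any decomposition, so no decomposition can have width below 3. Therefore the treewidth is 3.

Treewidth 3.
One such decomposition:
Bags: B1 = {2, 4, 5, 7}  B2 = {2, 3, 4, 5}  B3 = {3, 4, 5, 6}  B4 = {2, 5, 7, 8}  B5 = {1, 3, 4, 5}
Tree: B1–B2, B2–B3, B1–B4, B3–B5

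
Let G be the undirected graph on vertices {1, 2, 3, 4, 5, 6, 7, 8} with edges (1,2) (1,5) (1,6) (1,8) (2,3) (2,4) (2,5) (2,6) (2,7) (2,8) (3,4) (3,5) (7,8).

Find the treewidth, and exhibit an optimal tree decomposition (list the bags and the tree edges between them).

Treewidth 2.
Bags: B1 = {1, 2, 5}  B2 = {2, 3, 5}  B3 = {2, 3, 4}  B4 = {1, 2, 8}  B5 = {2, 7, 8}  B6 = {1, 2, 6}
Tree: B1–B2, B2–B3, B1–B4, B4–B5, B4–B6

Each bag holds 3 vertices, so the decomposition has width 2, which upper-bounds the treewidth. For the lower bound, the 3 vertices {1, 2, 8} are pairwise adjacent, and any tree decomposition puts a clique entirely inside one bag — forcing width ≥ 2. Hence tw(G) = 2 exactly.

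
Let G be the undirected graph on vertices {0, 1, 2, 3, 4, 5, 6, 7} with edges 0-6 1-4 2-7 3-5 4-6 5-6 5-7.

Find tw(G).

1

A width-1 tree decomposition is:
Bags: B1 = {5, 6}  B2 = {4, 6}  B3 = {1, 4}  B4 = {3, 5}  B5 = {5, 7}  B6 = {2, 7}  B7 = {0, 6}
Tree: B1–B2, B2–B3, B1–B4, B4–B5, B5–B6, B2–B7
The largest bag has 2 vertices, giving width 1; this decomposition certifies tw(G) ≤ 1. Since G has at least one edge (e.g. 6–5), it is not an edgeless graph, so tw(G) ≥ 1. Therefore the treewidth is 1.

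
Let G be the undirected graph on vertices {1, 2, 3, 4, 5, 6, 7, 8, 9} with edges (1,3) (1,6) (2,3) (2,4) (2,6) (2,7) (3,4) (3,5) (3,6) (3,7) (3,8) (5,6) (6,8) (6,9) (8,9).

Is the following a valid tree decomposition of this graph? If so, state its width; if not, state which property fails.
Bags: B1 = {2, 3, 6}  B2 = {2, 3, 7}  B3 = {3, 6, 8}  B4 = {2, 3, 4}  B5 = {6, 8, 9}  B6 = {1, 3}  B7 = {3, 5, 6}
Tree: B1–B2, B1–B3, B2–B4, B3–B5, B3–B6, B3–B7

No — edge (6,1) lies in no bag.

A tree decomposition must satisfy three properties: every vertex lies in some bag; for every edge, both endpoints lie together in some bag; and for every vertex, the bags containing it form a connected subtree. Here edge (6,1) lies in no bag, so the decomposition is invalid.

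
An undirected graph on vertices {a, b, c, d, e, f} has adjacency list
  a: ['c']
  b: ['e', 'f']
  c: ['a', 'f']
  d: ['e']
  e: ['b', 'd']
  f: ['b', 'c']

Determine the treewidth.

A width-1 tree decomposition is:
Bags: B1 = {d, e}  B2 = {b, e}  B3 = {b, f}  B4 = {c, f}  B5 = {a, c}
Tree: B1–B2, B2–B3, B3–B4, B4–B5
Every bag has size at most 2, so the width is 2 − 1 = 1 and tw(G) ≤ 1. Any graph with an edge has treewidth ≥ 1, and G has the edge d–e. Combining the bounds, tw(G) = 1.

1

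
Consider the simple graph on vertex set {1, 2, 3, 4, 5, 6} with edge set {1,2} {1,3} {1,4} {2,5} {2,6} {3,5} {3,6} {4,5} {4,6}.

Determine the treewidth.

A width-3 tree decomposition is:
Bags: B1 = {1, 2, 3, 4}  B2 = {2, 3, 4, 6}  B3 = {2, 3, 4, 5}
Tree: B1–B2, B2–B3
Each bag holds 4 vertices, so the decomposition has width 3, which upper-bounds the treewidth. For the lower bound: the 4 vertex sets {1,3}, {4,6}, {2}, {5} are disjoint, each induces a connected subgraph, and every pair is joined by at least one edge of G. Contracting each set to a single vertex therefore yields K_{4} as a minor, and since treewidth is minor-monotone, tw(G) ≥ tw(K_{4}) = 3. Therefore the treewidth is 3.

3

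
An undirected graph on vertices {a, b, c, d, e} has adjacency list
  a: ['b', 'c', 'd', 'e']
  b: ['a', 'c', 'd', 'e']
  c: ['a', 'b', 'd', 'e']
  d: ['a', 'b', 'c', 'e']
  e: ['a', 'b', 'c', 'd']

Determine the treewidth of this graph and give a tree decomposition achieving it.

Treewidth 4.
Bags: B1 = {a, b, c, d, e}
Tree: (single bag)

A single bag containing all 5 vertices is trivially a valid decomposition of width 4. For the lower bound, the 5 vertices {a, b, c, d, e} are pairwise adjacent, and any tree decomposition puts a clique entirely inside one bag — forcing width ≥ 4. Hence tw(G) = 4 exactly.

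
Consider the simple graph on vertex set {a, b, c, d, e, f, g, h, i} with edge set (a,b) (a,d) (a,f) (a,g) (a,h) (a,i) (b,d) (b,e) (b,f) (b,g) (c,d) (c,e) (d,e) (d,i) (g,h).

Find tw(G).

2

A width-2 tree decomposition is:
Bags: B1 = {a, b, d}  B2 = {b, d, e}  B3 = {a, b, g}  B4 = {a, g, h}  B5 = {c, d, e}  B6 = {a, d, i}  B7 = {a, b, f}
Tree: B1–B2, B1–B3, B3–B4, B2–B5, B1–B6, B1–B7
Each bag holds 3 vertices, so the decomposition has width 2, which upper-bounds the treewidth. For the lower bound, the 3 vertices {c, d, e} are pairwise adjacent, and any tree decomposition puts a clique entirely inside one bag — forcing width ≥ 2. Combining the bounds, tw(G) = 2.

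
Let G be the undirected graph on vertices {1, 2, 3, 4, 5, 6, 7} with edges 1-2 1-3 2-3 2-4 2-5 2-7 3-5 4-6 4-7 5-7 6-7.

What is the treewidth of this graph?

A width-2 tree decomposition is:
Bags: B1 = {2, 4, 7}  B2 = {2, 5, 7}  B3 = {2, 3, 5}  B4 = {1, 2, 3}  B5 = {4, 6, 7}
Tree: B1–B2, B2–B3, B3–B4, B1–B5
The largest bag has 3 vertices, giving width 2; this decomposition certifies tw(G) ≤ 2. On the other hand G contains the 3-clique {1, 2, 3}. A clique must lie in a single bag of any decomposition, so no decomposition can have width below 2. Therefore the treewidth is 2.

2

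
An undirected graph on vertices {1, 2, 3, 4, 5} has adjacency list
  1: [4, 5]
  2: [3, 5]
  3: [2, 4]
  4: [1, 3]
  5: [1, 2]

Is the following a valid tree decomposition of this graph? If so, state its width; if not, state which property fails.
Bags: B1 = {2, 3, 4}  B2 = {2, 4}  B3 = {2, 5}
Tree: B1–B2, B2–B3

No — vertex 1 appears in no bag.

A tree decomposition must satisfy three properties: every vertex lies in some bag; for every edge, both endpoints lie together in some bag; and for every vertex, the bags containing it form a connected subtree. Here vertex 1 appears in no bag, so the decomposition is invalid.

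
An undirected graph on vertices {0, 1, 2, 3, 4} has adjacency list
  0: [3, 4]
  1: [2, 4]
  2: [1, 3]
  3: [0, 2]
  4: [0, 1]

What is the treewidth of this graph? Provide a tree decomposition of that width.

Treewidth 2.
One such decomposition:
Bags: B1 = {0, 3, 4}  B2 = {2, 3, 4}  B3 = {1, 2, 4}
Tree: B1–B2, B2–B3

The largest bag has 3 vertices, giving width 2; this decomposition certifies tw(G) ≤ 2. For the lower bound, G contains the cycle 4–0–3–2–1–4, so G is not a forest; only forests have treewidth ≤ 1, hence tw(G) ≥ 2. Hence tw(G) = 2 exactly.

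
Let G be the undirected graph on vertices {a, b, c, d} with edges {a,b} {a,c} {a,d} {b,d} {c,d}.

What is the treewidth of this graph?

2

A width-2 tree decomposition is:
Bags: B1 = {a, c, d}  B2 = {a, b, d}
Tree: B1–B2
Each bag holds 3 vertices, so the decomposition has width 2, which upper-bounds the treewidth. For the lower bound, the 3 vertices {a, c, d} are pairwise adjacent, and any tree decomposition puts a clique entirely inside one bag — forcing width ≥ 2. Hence tw(G) = 2 exactly.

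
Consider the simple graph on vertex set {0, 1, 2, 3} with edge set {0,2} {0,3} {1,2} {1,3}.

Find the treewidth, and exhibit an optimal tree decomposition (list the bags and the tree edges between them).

Treewidth 2.
One optimal decomposition is:
Bags: B1 = {0, 1, 2}  B2 = {0, 1, 3}
Tree: B1–B2

The largest bag has 3 vertices, giving width 2; this decomposition certifies tw(G) ≤ 2. Since 0–2–1–3–0 is a cycle in G, G is not acyclic. Forests are exactly the graphs of treewidth ≤ 1, so tw(G) ≥ 2. Hence tw(G) = 2 exactly.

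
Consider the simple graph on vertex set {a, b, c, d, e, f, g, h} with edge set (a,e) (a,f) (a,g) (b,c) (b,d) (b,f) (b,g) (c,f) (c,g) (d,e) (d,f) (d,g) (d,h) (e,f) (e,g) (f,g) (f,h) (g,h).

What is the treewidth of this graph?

3

A width-3 tree decomposition is:
Bags: B1 = {b, d, f, g}  B2 = {d, f, g, h}  B3 = {d, e, f, g}  B4 = {a, e, f, g}  B5 = {b, c, f, g}
Tree: B1–B2, B2–B3, B3–B4, B1–B5
Every bag has size at most 4, so the width is 4 − 1 = 3 and tw(G) ≤ 3. For the lower bound, the 4 vertices {d, e, f, g} are pairwise adjacent, and any tree decomposition puts a clique entirely inside one bag — forcing width ≥ 3. Therefore the treewidth is 3.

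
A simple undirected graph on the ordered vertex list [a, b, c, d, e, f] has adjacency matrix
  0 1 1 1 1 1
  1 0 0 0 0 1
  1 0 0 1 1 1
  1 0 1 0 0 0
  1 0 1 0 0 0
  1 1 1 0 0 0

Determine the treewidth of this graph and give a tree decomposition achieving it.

Treewidth 2.
One such decomposition:
Bags: B1 = {a, c, d}  B2 = {a, c, f}  B3 = {a, c, e}  B4 = {a, b, f}
Tree: B1–B2, B2–B3, B2–B4

The largest bag has 3 vertices, giving width 2; this decomposition certifies tw(G) ≤ 2. On the other hand G contains the 3-clique {a, c, d}. A clique must lie in a single bag of any decomposition, so no decomposition can have width below 2. Combining the bounds, tw(G) = 2.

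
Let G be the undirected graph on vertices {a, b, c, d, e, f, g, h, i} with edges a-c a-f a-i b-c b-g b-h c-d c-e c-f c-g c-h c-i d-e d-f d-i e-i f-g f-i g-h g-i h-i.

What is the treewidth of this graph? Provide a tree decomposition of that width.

The largest bag has 4 vertices, giving width 3; this decomposition certifies tw(G) ≤ 3. Conversely, {b, c, g, h} is a clique of size 4, and the vertices of any clique must share a bag in every tree decomposition; so some bag has ≥ 4 vertices and tw(G) ≥ 3. The upper and lower bounds meet at 3, so that is the treewidth.

Treewidth 3.
One such decomposition:
Bags: B1 = {a, c, f, i}  B2 = {c, f, g, i}  B3 = {c, g, h, i}  B4 = {c, d, f, i}  B5 = {c, d, e, i}  B6 = {b, c, g, h}
Tree: B1–B2, B2–B3, B1–B4, B4–B5, B3–B6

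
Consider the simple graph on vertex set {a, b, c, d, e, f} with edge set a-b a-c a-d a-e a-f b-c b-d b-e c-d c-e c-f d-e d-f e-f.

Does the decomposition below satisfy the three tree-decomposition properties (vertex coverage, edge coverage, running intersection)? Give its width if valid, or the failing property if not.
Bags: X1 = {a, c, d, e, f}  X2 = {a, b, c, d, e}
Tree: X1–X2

Yes; width 4.

Vertex coverage: the bags together contain {a, b, c, d, e, f}, the full vertex set. Edge coverage: each edge of G has both endpoints in at least one bag. Running intersection: for every vertex, the bags containing it form a connected subtree. All three properties hold, so this is a valid tree decomposition of width max|bag| − 1 = 4, and hence tw(G) ≤ 4.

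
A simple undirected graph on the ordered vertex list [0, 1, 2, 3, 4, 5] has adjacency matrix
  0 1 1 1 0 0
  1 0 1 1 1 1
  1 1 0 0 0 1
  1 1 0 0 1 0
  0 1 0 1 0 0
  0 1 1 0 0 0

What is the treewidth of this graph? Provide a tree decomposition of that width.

Treewidth 2.
One such decomposition:
Bags: B1 = {0, 1, 2}  B2 = {1, 2, 5}  B3 = {0, 1, 3}  B4 = {1, 3, 4}
Tree: B1–B2, B1–B3, B3–B4

Every bag has size at most 3, so the width is 3 − 1 = 2 and tw(G) ≤ 2. On the other hand G contains the 3-clique {0, 1, 2}. A clique must lie in a single bag of any decomposition, so no decomposition can have width below 2. The upper and lower bounds meet at 2, so that is the treewidth.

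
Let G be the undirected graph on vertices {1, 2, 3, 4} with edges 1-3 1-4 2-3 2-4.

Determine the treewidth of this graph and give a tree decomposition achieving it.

Every bag has size at most 3, so the width is 3 − 1 = 2 and tw(G) ≤ 2. Since 2–3–1–4–2 is a cycle in G, G is not acyclic. Forests are exactly the graphs of treewidth ≤ 1, so tw(G) ≥ 2. Combining the bounds, tw(G) = 2.

Treewidth 2.
One optimal decomposition is:
Bags: B1 = {1, 2, 3}  B2 = {1, 2, 4}
Tree: B1–B2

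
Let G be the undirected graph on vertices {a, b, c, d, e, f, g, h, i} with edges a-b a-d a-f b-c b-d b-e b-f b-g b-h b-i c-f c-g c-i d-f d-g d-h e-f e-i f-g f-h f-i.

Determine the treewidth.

3

A width-3 tree decomposition is:
Bags: B1 = {b, c, f, g}  B2 = {b, d, f, g}  B3 = {b, c, f, i}  B4 = {a, b, d, f}  B5 = {b, e, f, i}  B6 = {b, d, f, h}
Tree: B1–B2, B1–B3, B2–B4, B3–B5, B4–B6
Each bag holds 4 vertices, so the decomposition has width 3, which upper-bounds the treewidth. On the other hand G contains the 4-clique {b, d, f, g}. A clique must lie in a single bag of any decomposition, so no decomposition can have width below 3. The upper and lower bounds meet at 3, so that is the treewidth.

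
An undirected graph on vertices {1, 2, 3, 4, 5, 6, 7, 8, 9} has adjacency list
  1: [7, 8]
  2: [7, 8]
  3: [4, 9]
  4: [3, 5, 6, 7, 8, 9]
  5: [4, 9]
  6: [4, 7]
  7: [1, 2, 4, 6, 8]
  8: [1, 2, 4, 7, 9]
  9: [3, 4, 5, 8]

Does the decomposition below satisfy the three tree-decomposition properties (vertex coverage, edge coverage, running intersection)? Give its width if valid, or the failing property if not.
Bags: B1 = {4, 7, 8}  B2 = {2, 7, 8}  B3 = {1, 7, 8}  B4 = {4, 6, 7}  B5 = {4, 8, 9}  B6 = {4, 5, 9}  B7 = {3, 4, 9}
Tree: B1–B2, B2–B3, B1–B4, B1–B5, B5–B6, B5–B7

Yes; width 2.

Vertex coverage: the bags together contain {1, 2, 3, 4, 5, 6, 7, 8, 9}, the full vertex set. Edge coverage: each edge of G has both endpoints in at least one bag. Running intersection: for every vertex, the bags containing it form a connected subtree. All three properties hold, so this is a valid tree decomposition of width max|bag| − 1 = 2, and hence tw(G) ≤ 2.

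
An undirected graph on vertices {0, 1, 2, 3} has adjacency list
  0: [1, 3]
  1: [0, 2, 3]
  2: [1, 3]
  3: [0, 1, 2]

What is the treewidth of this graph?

2

A width-2 tree decomposition is:
Bags: B1 = {0, 1, 3}  B2 = {1, 2, 3}
Tree: B1–B2
Every bag has size at most 3, so the width is 3 − 1 = 2 and tw(G) ≤ 2. On the other hand G contains the 3-clique {0, 1, 3}. A clique must lie in a single bag of any decomposition, so no decomposition can have width below 2. Combining the bounds, tw(G) = 2.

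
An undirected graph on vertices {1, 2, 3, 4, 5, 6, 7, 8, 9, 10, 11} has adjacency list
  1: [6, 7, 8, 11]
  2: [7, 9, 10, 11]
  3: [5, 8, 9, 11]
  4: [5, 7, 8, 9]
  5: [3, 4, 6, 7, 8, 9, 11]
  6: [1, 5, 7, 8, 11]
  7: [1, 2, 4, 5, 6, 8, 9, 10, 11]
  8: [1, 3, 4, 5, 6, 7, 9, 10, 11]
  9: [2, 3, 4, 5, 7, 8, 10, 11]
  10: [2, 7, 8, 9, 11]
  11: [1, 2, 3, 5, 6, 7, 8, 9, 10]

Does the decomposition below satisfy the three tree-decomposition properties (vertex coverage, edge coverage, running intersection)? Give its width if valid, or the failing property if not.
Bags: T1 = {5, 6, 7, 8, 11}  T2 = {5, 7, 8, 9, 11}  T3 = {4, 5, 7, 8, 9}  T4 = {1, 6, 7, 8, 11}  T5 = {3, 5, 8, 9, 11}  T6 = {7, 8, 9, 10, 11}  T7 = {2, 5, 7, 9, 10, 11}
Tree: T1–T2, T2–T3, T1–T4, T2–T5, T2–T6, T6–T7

No — bags containing vertex 5 are not connected in the tree.

A tree decomposition must satisfy three properties: every vertex lies in some bag; for every edge, both endpoints lie together in some bag; and for every vertex, the bags containing it form a connected subtree. Here bags containing vertex 5 are not connected in the tree, so the decomposition is invalid.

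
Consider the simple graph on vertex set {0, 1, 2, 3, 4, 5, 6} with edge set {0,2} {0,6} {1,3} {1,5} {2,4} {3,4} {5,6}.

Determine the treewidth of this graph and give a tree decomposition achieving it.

Each bag holds 3 vertices, so the decomposition has width 2, which upper-bounds the treewidth. For the lower bound, G contains the cycle 3–4–2–0–6–5–1–3, so G is not a forest; only forests have treewidth ≤ 1, hence tw(G) ≥ 2. The upper and lower bounds meet at 2, so that is the treewidth.

Treewidth 2.
One such decomposition:
Bags: B1 = {2, 3, 4}  B2 = {0, 2, 3}  B3 = {0, 3, 6}  B4 = {3, 5, 6}  B5 = {1, 3, 5}
Tree: B1–B2, B2–B3, B3–B4, B4–B5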